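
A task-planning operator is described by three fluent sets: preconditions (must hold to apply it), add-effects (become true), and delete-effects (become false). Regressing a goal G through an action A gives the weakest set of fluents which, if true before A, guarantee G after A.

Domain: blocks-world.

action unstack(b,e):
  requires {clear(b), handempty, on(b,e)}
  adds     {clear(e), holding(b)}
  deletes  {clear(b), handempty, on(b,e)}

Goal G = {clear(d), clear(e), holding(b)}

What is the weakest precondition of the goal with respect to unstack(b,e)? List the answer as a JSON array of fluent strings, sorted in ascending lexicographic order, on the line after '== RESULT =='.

Regress:
  G ∩ del = {}  (empty — regression defined)
  G \ add = {clear(d), clear(e), holding(b)} \ {clear(e), holding(b)} = {clear(d)}
  ∪ pre   = {clear(d)} ∪ {clear(b), handempty, on(b,e)}
          = {clear(b), clear(d), handempty, on(b,e)}

== RESULT ==
["clear(b)", "clear(d)", "handempty", "on(b,e)"]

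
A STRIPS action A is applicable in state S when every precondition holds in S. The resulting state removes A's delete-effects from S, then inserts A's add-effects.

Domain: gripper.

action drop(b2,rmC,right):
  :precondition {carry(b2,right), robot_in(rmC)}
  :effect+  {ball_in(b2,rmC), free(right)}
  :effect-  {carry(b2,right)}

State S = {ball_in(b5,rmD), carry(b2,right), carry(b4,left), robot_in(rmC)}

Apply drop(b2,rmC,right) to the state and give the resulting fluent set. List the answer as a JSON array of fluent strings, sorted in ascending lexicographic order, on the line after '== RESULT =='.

Progress:
  pre ⊆ S: {carry(b2,right), robot_in(rmC)} ⊆ S  — applicable
  S \ del = {ball_in(b5,rmD), carry(b4,left), robot_in(rmC)}
  ∪ add   = {ball_in(b2,rmC), ball_in(b5,rmD), carry(b4,left), free(right), robot_in(rmC)}

== RESULT ==
["ball_in(b2,rmC)", "ball_in(b5,rmD)", "carry(b4,left)", "free(right)", "robot_in(rmC)"]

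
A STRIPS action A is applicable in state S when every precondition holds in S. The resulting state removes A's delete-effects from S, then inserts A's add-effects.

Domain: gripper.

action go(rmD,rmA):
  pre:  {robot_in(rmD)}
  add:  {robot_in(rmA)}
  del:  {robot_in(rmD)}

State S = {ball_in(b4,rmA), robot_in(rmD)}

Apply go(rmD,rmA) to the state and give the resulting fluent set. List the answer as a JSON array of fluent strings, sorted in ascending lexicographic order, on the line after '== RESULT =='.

Progress:
  pre ⊆ S: {robot_in(rmD)} ⊆ S  — applicable
  S \ del = {ball_in(b4,rmA)}
  ∪ add   = {ball_in(b4,rmA), robot_in(rmA)}

== RESULT ==
["ball_in(b4,rmA)", "robot_in(rmA)"]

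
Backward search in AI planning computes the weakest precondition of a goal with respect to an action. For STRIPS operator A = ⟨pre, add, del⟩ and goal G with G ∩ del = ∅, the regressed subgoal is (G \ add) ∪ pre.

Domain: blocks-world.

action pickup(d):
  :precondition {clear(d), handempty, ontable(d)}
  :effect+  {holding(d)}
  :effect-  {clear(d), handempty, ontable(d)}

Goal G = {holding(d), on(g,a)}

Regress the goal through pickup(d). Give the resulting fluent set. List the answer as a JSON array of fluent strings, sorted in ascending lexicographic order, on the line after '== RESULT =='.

Regress:
  G ∩ del = {}  (empty — regression defined)
  G \ add = {holding(d), on(g,a)} \ {holding(d)} = {on(g,a)}
  ∪ pre   = {on(g,a)} ∪ {clear(d), handempty, ontable(d)}
          = {clear(d), handempty, on(g,a), ontable(d)}

== RESULT ==
["clear(d)", "handempty", "on(g,a)", "ontable(d)"]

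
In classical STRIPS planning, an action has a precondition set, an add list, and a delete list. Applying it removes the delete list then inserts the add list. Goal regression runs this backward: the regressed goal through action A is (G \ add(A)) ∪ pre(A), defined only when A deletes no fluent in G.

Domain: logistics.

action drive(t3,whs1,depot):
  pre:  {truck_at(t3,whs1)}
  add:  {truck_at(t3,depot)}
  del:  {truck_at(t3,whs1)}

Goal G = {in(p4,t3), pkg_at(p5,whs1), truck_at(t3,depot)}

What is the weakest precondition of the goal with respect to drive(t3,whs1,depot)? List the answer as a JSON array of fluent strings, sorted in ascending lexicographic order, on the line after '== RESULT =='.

Compute (G \ add) ∪ pre:
  G ∩ del = {}  (empty — regression defined)
  G \ add = {in(p4,t3), pkg_at(p5,whs1), truck_at(t3,depot)} \ {truck_at(t3,depot)} = {in(p4,t3), pkg_at(p5,whs1)}
  ∪ pre   = {in(p4,t3), pkg_at(p5,whs1)} ∪ {truck_at(t3,whs1)}
          = {in(p4,t3), pkg_at(p5,whs1), truck_at(t3,whs1)}

== RESULT ==
["in(p4,t3)", "pkg_at(p5,whs1)", "truck_at(t3,whs1)"]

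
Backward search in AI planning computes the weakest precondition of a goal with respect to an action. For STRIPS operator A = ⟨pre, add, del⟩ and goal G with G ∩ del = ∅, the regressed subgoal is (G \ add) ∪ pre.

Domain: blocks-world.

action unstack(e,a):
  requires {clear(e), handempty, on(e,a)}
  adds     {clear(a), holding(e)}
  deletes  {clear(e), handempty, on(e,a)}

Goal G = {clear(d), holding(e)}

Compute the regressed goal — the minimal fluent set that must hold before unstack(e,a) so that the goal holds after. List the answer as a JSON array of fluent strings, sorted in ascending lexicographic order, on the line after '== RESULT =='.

Regress:
  G ∩ del = {}  (empty — regression defined)
  G \ add = {clear(d), holding(e)} \ {clear(a), holding(e)} = {clear(d)}
  ∪ pre   = {clear(d)} ∪ {clear(e), handempty, on(e,a)}
          = {clear(d), clear(e), handempty, on(e,a)}

== RESULT ==
["clear(d)", "clear(e)", "handempty", "on(e,a)"]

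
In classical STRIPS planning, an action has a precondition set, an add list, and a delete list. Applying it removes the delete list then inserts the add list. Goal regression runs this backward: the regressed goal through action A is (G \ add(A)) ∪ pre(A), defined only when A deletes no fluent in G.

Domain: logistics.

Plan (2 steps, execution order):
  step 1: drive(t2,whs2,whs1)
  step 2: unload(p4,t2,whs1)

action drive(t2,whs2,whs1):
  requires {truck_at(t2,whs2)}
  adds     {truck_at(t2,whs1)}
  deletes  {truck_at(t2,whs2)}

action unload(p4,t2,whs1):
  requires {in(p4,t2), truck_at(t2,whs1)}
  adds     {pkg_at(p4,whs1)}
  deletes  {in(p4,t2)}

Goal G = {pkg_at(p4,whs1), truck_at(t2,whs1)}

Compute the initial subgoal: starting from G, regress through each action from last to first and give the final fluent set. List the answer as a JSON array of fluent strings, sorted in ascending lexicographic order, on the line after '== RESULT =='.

Work backward from the goal:
  through step 2 (unload(p4,t2,whs1)): drop {pkg_at(p4,whs1)}, keep {truck_at(t2,whs1)}, require {in(p4,t2), truck_at(t2,whs1)}
    → {in(p4,t2), truck_at(t2,whs1)}
  through step 1 (drive(t2,whs2,whs1)): drop {truck_at(t2,whs1)}, keep {in(p4,t2)}, require {truck_at(t2,whs2)}
    → {in(p4,t2), truck_at(t2,whs2)}

== RESULT ==
["in(p4,t2)", "truck_at(t2,whs2)"]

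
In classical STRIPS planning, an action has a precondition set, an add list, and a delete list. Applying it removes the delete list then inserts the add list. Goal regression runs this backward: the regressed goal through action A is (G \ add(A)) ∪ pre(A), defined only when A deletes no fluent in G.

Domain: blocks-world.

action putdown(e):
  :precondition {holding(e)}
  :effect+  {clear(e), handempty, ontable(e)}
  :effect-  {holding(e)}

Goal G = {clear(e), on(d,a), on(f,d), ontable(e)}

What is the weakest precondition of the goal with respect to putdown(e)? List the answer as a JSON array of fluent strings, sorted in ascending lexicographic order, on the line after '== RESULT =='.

Regress:
  G ∩ del = {}  (empty — regression defined)
  G \ add = {clear(e), on(d,a), on(f,d), ontable(e)} \ {clear(e), handempty, ontable(e)} = {on(d,a), on(f,d)}
  ∪ pre   = {on(d,a), on(f,d)} ∪ {holding(e)}
          = {holding(e), on(d,a), on(f,d)}

== RESULT ==
["holding(e)", "on(d,a)", "on(f,d)"]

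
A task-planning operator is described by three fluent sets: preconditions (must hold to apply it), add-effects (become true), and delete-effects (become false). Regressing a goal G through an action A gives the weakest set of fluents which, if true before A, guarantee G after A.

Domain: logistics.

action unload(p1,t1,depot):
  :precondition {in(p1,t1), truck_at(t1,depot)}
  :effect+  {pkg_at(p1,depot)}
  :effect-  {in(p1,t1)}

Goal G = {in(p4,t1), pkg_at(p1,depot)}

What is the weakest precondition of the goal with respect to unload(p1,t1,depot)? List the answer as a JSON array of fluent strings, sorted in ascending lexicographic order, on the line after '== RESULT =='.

Regress:
  G ∩ del = {}  (empty — regression defined)
  G \ add = {in(p4,t1), pkg_at(p1,depot)} \ {pkg_at(p1,depot)} = {in(p4,t1)}
  ∪ pre   = {in(p4,t1)} ∪ {in(p1,t1), truck_at(t1,depot)}
          = {in(p1,t1), in(p4,t1), truck_at(t1,depot)}

== RESULT ==
["in(p1,t1)", "in(p4,t1)", "truck_at(t1,depot)"]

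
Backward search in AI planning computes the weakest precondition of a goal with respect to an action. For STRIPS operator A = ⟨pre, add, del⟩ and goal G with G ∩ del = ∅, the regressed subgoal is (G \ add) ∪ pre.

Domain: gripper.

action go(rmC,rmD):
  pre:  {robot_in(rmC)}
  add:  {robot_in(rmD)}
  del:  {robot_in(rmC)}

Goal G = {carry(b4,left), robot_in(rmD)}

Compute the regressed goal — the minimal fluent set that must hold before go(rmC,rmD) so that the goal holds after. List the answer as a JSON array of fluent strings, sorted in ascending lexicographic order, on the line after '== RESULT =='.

Regress:
  G ∩ del = {}  (empty — regression defined)
  G \ add = {carry(b4,left), robot_in(rmD)} \ {robot_in(rmD)} = {carry(b4,left)}
  ∪ pre   = {carry(b4,left)} ∪ {robot_in(rmC)}
          = {carry(b4,left), robot_in(rmC)}

== RESULT ==
["carry(b4,left)", "robot_in(rmC)"]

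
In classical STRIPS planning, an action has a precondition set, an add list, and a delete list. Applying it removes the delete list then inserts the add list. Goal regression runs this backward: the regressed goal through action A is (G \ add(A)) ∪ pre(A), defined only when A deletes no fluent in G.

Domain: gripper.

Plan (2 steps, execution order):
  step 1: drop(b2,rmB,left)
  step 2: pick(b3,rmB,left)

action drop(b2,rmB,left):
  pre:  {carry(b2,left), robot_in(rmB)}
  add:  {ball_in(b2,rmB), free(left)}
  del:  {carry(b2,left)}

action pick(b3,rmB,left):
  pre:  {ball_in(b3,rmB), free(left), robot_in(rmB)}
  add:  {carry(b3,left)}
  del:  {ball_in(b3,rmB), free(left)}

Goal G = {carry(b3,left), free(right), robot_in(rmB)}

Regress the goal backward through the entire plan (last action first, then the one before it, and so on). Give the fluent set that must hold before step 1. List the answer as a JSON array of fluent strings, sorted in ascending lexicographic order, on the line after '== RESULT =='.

Regress step by step:
  through step 2 (pick(b3,rmB,left)): drop {carry(b3,left)}, keep {free(right), robot_in(rmB)}, require {ball_in(b3,rmB), free(left), robot_in(rmB)}
    → {ball_in(b3,rmB), free(left), free(right), robot_in(rmB)}
  through step 1 (drop(b2,rmB,left)): drop {free(left)}, keep {ball_in(b3,rmB), free(right), robot_in(rmB)}, require {carry(b2,left), robot_in(rmB)}
    → {ball_in(b3,rmB), carry(b2,left), free(right), robot_in(rmB)}

== RESULT ==
["ball_in(b3,rmB)", "carry(b2,left)", "free(right)", "robot_in(rmB)"]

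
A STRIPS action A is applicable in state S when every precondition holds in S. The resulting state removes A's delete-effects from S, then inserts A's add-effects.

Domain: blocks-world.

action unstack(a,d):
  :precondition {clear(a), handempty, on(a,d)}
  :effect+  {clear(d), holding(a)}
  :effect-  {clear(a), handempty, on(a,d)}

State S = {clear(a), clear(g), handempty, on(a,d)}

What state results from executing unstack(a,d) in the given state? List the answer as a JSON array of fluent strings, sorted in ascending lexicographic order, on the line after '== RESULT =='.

Compute (S \ del) ∪ add:
  pre ⊆ S: {clear(a), handempty, on(a,d)} ⊆ S  — applicable
  S \ del = {clear(g)}
  ∪ add   = {clear(d), clear(g), holding(a)}

== RESULT ==
["clear(d)", "clear(g)", "holding(a)"]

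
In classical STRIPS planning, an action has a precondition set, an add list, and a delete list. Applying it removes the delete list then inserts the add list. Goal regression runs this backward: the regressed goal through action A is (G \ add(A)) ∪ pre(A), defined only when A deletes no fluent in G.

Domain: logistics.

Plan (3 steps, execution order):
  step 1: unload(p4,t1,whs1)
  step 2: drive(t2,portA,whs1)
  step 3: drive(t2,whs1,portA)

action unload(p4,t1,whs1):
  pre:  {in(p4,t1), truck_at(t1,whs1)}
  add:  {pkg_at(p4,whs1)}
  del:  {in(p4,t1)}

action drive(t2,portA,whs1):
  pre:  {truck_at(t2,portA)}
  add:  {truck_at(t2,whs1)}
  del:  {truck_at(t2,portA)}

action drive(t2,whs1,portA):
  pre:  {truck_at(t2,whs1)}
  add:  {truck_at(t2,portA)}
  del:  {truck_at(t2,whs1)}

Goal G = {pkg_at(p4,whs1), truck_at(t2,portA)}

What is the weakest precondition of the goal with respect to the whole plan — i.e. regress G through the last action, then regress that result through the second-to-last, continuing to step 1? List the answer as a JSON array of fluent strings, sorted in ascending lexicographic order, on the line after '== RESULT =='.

Work backward from the goal:
  through step 3 (drive(t2,whs1,portA)): drop {truck_at(t2,portA)}, keep {pkg_at(p4,whs1)}, require {truck_at(t2,whs1)}
    → {pkg_at(p4,whs1), truck_at(t2,whs1)}
  through step 2 (drive(t2,portA,whs1)): drop {truck_at(t2,whs1)}, keep {pkg_at(p4,whs1)}, require {truck_at(t2,portA)}
    → {pkg_at(p4,whs1), truck_at(t2,portA)}
  through step 1 (unload(p4,t1,whs1)): drop {pkg_at(p4,whs1)}, keep {truck_at(t2,portA)}, require {in(p4,t1), truck_at(t1,whs1)}
    → {in(p4,t1), truck_at(t1,whs1), truck_at(t2,portA)}

== RESULT ==
["in(p4,t1)", "truck_at(t1,whs1)", "truck_at(t2,portA)"]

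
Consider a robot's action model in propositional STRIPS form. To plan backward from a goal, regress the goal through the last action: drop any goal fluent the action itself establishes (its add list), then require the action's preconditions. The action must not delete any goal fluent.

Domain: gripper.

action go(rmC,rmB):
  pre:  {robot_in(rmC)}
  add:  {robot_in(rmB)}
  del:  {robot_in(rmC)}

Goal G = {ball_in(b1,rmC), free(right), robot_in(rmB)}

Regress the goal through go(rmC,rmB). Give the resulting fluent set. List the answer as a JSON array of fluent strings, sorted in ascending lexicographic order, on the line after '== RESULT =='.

Compute (G \ add) ∪ pre:
  G ∩ del = {}  (empty — regression defined)
  G \ add = {ball_in(b1,rmC), free(right), robot_in(rmB)} \ {robot_in(rmB)} = {ball_in(b1,rmC), free(right)}
  ∪ pre   = {ball_in(b1,rmC), free(right)} ∪ {robot_in(rmC)}
          = {ball_in(b1,rmC), free(right), robot_in(rmC)}

== RESULT ==
["ball_in(b1,rmC)", "free(right)", "robot_in(rmC)"]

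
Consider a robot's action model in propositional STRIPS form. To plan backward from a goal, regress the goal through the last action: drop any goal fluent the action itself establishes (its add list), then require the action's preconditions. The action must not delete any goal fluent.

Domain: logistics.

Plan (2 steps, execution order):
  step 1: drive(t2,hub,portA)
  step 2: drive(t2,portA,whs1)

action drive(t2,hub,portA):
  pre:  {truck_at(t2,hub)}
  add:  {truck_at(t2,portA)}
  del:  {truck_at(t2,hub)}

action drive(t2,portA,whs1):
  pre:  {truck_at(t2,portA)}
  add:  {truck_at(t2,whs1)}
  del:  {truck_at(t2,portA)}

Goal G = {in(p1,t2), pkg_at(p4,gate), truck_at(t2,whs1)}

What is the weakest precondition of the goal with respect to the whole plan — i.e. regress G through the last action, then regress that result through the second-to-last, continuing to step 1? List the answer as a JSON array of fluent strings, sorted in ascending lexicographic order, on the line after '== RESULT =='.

Regress step by step:
  through step 2 (drive(t2,portA,whs1)): drop {truck_at(t2,whs1)}, keep {in(p1,t2), pkg_at(p4,gate)}, require {truck_at(t2,portA)}
    → {in(p1,t2), pkg_at(p4,gate), truck_at(t2,portA)}
  through step 1 (drive(t2,hub,portA)): drop {truck_at(t2,portA)}, keep {in(p1,t2), pkg_at(p4,gate)}, require {truck_at(t2,hub)}
    → {in(p1,t2), pkg_at(p4,gate), truck_at(t2,hub)}

== RESULT ==
["in(p1,t2)", "pkg_at(p4,gate)", "truck_at(t2,hub)"]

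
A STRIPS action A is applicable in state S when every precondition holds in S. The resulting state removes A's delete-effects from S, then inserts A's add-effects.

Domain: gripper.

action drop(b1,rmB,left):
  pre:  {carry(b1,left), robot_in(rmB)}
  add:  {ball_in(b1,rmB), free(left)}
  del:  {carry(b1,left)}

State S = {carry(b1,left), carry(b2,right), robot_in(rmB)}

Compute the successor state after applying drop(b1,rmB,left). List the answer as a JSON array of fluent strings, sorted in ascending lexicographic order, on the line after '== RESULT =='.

Progress:
  pre ⊆ S: {carry(b1,left), robot_in(rmB)} ⊆ S  — applicable
  S \ del = {carry(b2,right), robot_in(rmB)}
  ∪ add   = {ball_in(b1,rmB), carry(b2,right), free(left), robot_in(rmB)}

== RESULT ==
["ball_in(b1,rmB)", "carry(b2,right)", "free(left)", "robot_in(rmB)"]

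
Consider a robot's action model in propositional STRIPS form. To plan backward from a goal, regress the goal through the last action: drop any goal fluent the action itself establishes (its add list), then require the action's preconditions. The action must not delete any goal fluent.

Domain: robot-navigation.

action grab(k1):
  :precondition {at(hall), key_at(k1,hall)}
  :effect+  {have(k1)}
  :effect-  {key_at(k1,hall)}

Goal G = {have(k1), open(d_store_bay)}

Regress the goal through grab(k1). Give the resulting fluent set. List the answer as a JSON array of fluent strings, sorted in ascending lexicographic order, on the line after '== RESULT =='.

Compute (G \ add) ∪ pre:
  G ∩ del = {}  (empty — regression defined)
  G \ add = {have(k1), open(d_store_bay)} \ {have(k1)} = {open(d_store_bay)}
  ∪ pre   = {open(d_store_bay)} ∪ {at(hall), key_at(k1,hall)}
          = {at(hall), key_at(k1,hall), open(d_store_bay)}

== RESULT ==
["at(hall)", "key_at(k1,hall)", "open(d_store_bay)"]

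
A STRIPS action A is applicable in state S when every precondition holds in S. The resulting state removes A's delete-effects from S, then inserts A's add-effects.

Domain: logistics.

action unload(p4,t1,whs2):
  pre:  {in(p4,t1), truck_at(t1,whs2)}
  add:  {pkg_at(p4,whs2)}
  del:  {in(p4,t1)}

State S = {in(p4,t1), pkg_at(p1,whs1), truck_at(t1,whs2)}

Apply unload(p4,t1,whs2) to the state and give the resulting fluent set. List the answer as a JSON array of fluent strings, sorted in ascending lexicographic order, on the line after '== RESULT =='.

Progress:
  pre ⊆ S: {in(p4,t1), truck_at(t1,whs2)} ⊆ S  — applicable
  S \ del = {pkg_at(p1,whs1), truck_at(t1,whs2)}
  ∪ add   = {pkg_at(p1,whs1), pkg_at(p4,whs2), truck_at(t1,whs2)}

== RESULT ==
["pkg_at(p1,whs1)", "pkg_at(p4,whs2)", "truck_at(t1,whs2)"]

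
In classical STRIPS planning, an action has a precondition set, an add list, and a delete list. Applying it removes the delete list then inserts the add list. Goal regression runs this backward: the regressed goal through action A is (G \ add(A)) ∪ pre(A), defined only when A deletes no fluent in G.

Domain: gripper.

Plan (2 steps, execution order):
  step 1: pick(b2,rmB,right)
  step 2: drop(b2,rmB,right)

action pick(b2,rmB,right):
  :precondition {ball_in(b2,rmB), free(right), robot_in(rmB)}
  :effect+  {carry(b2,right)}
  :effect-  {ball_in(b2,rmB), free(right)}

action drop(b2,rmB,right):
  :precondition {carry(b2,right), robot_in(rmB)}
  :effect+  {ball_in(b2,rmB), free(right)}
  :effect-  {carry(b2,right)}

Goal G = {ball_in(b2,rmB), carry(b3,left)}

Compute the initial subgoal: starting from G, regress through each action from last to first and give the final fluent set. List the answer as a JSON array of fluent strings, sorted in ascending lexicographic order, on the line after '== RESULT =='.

Work backward from the goal:
  through step 2 (drop(b2,rmB,right)): drop {ball_in(b2,rmB)}, keep {carry(b3,left)}, require {carry(b2,right), robot_in(rmB)}
    → {carry(b2,right), carry(b3,left), robot_in(rmB)}
  through step 1 (pick(b2,rmB,right)): drop {carry(b2,right)}, keep {carry(b3,left), robot_in(rmB)}, require {ball_in(b2,rmB), free(right), robot_in(rmB)}
    → {ball_in(b2,rmB), carry(b3,left), free(right), robot_in(rmB)}

== RESULT ==
["ball_in(b2,rmB)", "carry(b3,left)", "free(right)", "robot_in(rmB)"]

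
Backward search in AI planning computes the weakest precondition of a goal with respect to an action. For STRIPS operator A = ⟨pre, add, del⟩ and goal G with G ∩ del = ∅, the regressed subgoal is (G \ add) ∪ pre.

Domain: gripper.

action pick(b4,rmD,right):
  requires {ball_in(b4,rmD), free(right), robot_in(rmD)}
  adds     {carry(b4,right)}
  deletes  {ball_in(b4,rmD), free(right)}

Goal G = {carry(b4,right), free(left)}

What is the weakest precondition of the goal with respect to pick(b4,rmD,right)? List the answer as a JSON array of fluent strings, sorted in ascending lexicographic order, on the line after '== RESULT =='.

Regress:
  G ∩ del = {}  (empty — regression defined)
  G \ add = {carry(b4,right), free(left)} \ {carry(b4,right)} = {free(left)}
  ∪ pre   = {free(left)} ∪ {ball_in(b4,rmD), free(right), robot_in(rmD)}
          = {ball_in(b4,rmD), free(left), free(right), robot_in(rmD)}

== RESULT ==
["ball_in(b4,rmD)", "free(left)", "free(right)", "robot_in(rmD)"]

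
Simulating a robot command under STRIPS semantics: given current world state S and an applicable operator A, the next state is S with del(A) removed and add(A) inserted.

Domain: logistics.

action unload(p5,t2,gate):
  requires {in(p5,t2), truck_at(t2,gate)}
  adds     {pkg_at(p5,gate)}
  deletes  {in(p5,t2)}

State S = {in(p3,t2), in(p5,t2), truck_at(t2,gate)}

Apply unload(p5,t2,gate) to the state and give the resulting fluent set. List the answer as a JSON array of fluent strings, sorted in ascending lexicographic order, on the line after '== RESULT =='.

Progress:
  pre ⊆ S: {in(p5,t2), truck_at(t2,gate)} ⊆ S  — applicable
  S \ del = {in(p3,t2), truck_at(t2,gate)}
  ∪ add   = {in(p3,t2), pkg_at(p5,gate), truck_at(t2,gate)}

== RESULT ==
["in(p3,t2)", "pkg_at(p5,gate)", "truck_at(t2,gate)"]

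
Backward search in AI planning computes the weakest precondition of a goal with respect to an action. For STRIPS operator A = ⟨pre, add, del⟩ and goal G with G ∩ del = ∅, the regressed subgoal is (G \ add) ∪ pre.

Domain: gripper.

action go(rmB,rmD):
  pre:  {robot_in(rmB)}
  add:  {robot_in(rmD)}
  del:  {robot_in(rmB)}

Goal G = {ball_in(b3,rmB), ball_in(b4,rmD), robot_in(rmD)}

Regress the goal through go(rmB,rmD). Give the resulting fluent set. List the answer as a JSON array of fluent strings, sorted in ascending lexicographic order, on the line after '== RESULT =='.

Compute (G \ add) ∪ pre:
  G ∩ del = {}  (empty — regression defined)
  G \ add = {ball_in(b3,rmB), ball_in(b4,rmD), robot_in(rmD)} \ {robot_in(rmD)} = {ball_in(b3,rmB), ball_in(b4,rmD)}
  ∪ pre   = {ball_in(b3,rmB), ball_in(b4,rmD)} ∪ {robot_in(rmB)}
          = {ball_in(b3,rmB), ball_in(b4,rmD), robot_in(rmB)}

== RESULT ==
["ball_in(b3,rmB)", "ball_in(b4,rmD)", "robot_in(rmB)"]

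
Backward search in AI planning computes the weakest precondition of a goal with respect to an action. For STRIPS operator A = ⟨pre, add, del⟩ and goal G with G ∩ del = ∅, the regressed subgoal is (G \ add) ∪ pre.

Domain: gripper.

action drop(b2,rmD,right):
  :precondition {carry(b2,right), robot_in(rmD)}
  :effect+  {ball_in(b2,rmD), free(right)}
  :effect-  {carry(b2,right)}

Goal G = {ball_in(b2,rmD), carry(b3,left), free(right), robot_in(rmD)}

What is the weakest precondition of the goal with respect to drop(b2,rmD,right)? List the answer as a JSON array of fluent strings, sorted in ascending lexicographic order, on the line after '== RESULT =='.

Regress:
  G ∩ del = {}  (empty — regression defined)
  G \ add = {ball_in(b2,rmD), carry(b3,left), free(right), robot_in(rmD)} \ {ball_in(b2,rmD), free(right)} = {carry(b3,left), robot_in(rmD)}
  ∪ pre   = {carry(b3,left), robot_in(rmD)} ∪ {carry(b2,right), robot_in(rmD)}
          = {carry(b2,right), carry(b3,left), robot_in(rmD)}

== RESULT ==
["carry(b2,right)", "carry(b3,left)", "robot_in(rmD)"]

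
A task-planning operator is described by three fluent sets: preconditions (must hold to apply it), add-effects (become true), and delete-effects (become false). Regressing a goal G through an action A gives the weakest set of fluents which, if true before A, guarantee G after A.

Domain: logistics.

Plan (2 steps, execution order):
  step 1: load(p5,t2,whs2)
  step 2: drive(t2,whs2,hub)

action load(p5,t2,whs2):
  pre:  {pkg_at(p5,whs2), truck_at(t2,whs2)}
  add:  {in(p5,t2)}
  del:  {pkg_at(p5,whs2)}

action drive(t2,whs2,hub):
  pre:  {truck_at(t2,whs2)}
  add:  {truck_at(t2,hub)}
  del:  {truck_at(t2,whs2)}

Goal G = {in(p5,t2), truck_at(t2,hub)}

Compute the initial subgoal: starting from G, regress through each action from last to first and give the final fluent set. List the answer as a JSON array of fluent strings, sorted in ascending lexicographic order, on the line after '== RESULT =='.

Regress step by step:
  through step 2 (drive(t2,whs2,hub)): drop {truck_at(t2,hub)}, keep {in(p5,t2)}, require {truck_at(t2,whs2)}
    → {in(p5,t2), truck_at(t2,whs2)}
  through step 1 (load(p5,t2,whs2)): drop {in(p5,t2)}, keep {truck_at(t2,whs2)}, require {pkg_at(p5,whs2), truck_at(t2,whs2)}
    → {pkg_at(p5,whs2), truck_at(t2,whs2)}

== RESULT ==
["pkg_at(p5,whs2)", "truck_at(t2,whs2)"]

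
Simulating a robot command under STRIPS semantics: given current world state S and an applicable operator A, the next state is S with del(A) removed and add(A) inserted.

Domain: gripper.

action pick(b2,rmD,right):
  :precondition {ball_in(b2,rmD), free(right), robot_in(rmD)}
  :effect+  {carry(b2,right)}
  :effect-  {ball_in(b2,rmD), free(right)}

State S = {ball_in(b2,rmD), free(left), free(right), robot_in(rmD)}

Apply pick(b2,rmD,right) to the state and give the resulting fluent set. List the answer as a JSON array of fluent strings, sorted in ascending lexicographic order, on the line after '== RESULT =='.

Compute (S \ del) ∪ add:
  pre ⊆ S: {ball_in(b2,rmD), free(right), robot_in(rmD)} ⊆ S  — applicable
  S \ del = {free(left), robot_in(rmD)}
  ∪ add   = {carry(b2,right), free(left), robot_in(rmD)}

== RESULT ==
["carry(b2,right)", "free(left)", "robot_in(rmD)"]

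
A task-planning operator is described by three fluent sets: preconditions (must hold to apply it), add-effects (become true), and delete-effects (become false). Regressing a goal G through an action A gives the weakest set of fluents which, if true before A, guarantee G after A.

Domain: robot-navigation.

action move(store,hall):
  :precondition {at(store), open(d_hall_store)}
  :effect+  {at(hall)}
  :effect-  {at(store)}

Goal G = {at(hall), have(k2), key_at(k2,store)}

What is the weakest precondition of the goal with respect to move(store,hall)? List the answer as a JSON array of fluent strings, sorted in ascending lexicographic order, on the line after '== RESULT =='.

Compute (G \ add) ∪ pre:
  G ∩ del = {}  (empty — regression defined)
  G \ add = {at(hall), have(k2), key_at(k2,store)} \ {at(hall)} = {have(k2), key_at(k2,store)}
  ∪ pre   = {have(k2), key_at(k2,store)} ∪ {at(store), open(d_hall_store)}
          = {at(store), have(k2), key_at(k2,store), open(d_hall_store)}

== RESULT ==
["at(store)", "have(k2)", "key_at(k2,store)", "open(d_hall_store)"]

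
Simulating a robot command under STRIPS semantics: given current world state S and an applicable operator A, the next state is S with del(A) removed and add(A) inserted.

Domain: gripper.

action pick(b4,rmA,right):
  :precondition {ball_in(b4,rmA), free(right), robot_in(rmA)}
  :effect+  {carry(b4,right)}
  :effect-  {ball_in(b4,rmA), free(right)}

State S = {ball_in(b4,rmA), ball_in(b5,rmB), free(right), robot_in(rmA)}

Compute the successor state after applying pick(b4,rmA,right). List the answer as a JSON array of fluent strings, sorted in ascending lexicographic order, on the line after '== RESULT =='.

Progress:
  pre ⊆ S: {ball_in(b4,rmA), free(right), robot_in(rmA)} ⊆ S  — applicable
  S \ del = {ball_in(b5,rmB), robot_in(rmA)}
  ∪ add   = {ball_in(b5,rmB), carry(b4,right), robot_in(rmA)}

== RESULT ==
["ball_in(b5,rmB)", "carry(b4,right)", "robot_in(rmA)"]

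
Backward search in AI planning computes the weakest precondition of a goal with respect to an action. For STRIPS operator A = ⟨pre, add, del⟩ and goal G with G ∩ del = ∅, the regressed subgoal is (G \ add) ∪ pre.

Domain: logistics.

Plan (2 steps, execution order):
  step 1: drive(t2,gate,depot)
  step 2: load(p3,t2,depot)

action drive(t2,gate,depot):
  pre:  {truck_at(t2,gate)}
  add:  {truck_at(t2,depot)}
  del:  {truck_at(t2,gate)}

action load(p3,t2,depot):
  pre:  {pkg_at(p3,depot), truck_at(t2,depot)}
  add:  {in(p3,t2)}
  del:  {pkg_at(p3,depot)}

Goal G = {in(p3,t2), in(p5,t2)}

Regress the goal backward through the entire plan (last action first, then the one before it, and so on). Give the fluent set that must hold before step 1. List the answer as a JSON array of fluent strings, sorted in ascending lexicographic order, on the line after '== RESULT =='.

Regress step by step:
  through step 2 (load(p3,t2,depot)): drop {in(p3,t2)}, keep {in(p5,t2)}, require {pkg_at(p3,depot), truck_at(t2,depot)}
    → {in(p5,t2), pkg_at(p3,depot), truck_at(t2,depot)}
  through step 1 (drive(t2,gate,depot)): drop {truck_at(t2,depot)}, keep {in(p5,t2), pkg_at(p3,depot)}, require {truck_at(t2,gate)}
    → {in(p5,t2), pkg_at(p3,depot), truck_at(t2,gate)}

== RESULT ==
["in(p5,t2)", "pkg_at(p3,depot)", "truck_at(t2,gate)"]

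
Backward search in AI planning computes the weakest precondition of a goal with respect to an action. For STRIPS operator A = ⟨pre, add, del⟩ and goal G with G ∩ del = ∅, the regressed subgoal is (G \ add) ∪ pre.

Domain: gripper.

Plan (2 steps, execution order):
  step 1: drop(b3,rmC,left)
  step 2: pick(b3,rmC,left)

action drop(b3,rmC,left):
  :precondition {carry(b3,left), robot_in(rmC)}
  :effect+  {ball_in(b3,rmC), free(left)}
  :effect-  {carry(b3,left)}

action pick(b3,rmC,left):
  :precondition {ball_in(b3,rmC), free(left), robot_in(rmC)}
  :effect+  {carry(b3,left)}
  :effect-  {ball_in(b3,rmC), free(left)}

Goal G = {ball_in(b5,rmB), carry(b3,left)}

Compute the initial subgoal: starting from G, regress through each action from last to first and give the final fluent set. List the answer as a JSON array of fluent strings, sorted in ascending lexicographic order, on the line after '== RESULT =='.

Regress step by step:
  through step 2 (pick(b3,rmC,left)): drop {carry(b3,left)}, keep {ball_in(b5,rmB)}, require {ball_in(b3,rmC), free(left), robot_in(rmC)}
    → {ball_in(b3,rmC), ball_in(b5,rmB), free(left), robot_in(rmC)}
  through step 1 (drop(b3,rmC,left)): drop {ball_in(b3,rmC), free(left)}, keep {ball_in(b5,rmB), robot_in(rmC)}, require {carry(b3,left), robot_in(rmC)}
    → {ball_in(b5,rmB), carry(b3,left), robot_in(rmC)}

== RESULT ==
["ball_in(b5,rmB)", "carry(b3,left)", "robot_in(rmC)"]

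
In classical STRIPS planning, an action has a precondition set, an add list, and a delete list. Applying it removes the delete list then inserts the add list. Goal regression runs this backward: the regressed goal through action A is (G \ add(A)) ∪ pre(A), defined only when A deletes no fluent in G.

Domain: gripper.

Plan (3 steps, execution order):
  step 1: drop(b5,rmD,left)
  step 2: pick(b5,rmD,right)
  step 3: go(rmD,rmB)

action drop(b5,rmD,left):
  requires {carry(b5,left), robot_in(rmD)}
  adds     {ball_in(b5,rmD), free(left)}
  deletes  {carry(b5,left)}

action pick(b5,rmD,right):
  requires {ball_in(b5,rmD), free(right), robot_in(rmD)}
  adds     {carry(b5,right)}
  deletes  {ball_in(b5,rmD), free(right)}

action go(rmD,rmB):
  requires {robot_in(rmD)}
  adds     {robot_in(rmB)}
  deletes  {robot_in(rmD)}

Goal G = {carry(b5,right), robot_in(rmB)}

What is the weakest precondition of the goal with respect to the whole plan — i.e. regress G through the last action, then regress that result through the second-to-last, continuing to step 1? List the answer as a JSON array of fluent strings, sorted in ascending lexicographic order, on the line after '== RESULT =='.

Work backward from the goal:
  through step 3 (go(rmD,rmB)): drop {robot_in(rmB)}, keep {carry(b5,right)}, require {robot_in(rmD)}
    → {carry(b5,right), robot_in(rmD)}
  through step 2 (pick(b5,rmD,right)): drop {carry(b5,right)}, keep {robot_in(rmD)}, require {ball_in(b5,rmD), free(right), robot_in(rmD)}
    → {ball_in(b5,rmD), free(right), robot_in(rmD)}
  through step 1 (drop(b5,rmD,left)): drop {ball_in(b5,rmD)}, keep {free(right), robot_in(rmD)}, require {carry(b5,left), robot_in(rmD)}
    → {carry(b5,left), free(right), robot_in(rmD)}

== RESULT ==
["carry(b5,left)", "free(right)", "robot_in(rmD)"]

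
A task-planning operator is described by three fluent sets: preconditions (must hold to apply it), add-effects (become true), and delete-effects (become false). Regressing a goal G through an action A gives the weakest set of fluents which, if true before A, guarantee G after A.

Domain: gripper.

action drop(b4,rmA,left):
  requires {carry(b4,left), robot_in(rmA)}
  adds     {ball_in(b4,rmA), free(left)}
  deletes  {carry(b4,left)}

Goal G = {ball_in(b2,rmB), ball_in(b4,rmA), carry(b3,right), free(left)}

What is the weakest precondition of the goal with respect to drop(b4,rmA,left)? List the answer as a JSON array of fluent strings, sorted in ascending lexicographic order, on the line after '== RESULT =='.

Regress:
  G ∩ del = {}  (empty — regression defined)
  G \ add = {ball_in(b2,rmB), ball_in(b4,rmA), carry(b3,right), free(left)} \ {ball_in(b4,rmA), free(left)} = {ball_in(b2,rmB), carry(b3,right)}
  ∪ pre   = {ball_in(b2,rmB), carry(b3,right)} ∪ {carry(b4,left), robot_in(rmA)}
          = {ball_in(b2,rmB), carry(b3,right), carry(b4,left), robot_in(rmA)}

== RESULT ==
["ball_in(b2,rmB)", "carry(b3,right)", "carry(b4,left)", "robot_in(rmA)"]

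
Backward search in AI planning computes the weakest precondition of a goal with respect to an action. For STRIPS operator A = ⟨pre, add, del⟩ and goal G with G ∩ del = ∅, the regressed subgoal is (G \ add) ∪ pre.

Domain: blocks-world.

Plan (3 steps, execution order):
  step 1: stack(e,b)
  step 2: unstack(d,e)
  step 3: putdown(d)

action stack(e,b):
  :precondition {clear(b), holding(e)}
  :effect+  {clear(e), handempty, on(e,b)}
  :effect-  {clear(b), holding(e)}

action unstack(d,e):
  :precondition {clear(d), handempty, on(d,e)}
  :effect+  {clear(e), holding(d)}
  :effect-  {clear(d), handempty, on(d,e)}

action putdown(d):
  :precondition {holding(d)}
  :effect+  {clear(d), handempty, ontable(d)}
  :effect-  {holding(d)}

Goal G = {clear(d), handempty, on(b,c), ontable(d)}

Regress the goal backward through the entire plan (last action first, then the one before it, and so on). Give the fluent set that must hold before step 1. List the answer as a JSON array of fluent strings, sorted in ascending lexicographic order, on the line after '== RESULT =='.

Regress step by step:
  through step 3 (putdown(d)): drop {clear(d), handempty, ontable(d)}, keep {on(b,c)}, require {holding(d)}
    → {holding(d), on(b,c)}
  through step 2 (unstack(d,e)): drop {holding(d)}, keep {on(b,c)}, require {clear(d), handempty, on(d,e)}
    → {clear(d), handempty, on(b,c), on(d,e)}
  through step 1 (stack(e,b)): drop {handempty}, keep {clear(d), on(b,c), on(d,e)}, require {clear(b), holding(e)}
    → {clear(b), clear(d), holding(e), on(b,c), on(d,e)}

== RESULT ==
["clear(b)", "clear(d)", "holding(e)", "on(b,c)", "on(d,e)"]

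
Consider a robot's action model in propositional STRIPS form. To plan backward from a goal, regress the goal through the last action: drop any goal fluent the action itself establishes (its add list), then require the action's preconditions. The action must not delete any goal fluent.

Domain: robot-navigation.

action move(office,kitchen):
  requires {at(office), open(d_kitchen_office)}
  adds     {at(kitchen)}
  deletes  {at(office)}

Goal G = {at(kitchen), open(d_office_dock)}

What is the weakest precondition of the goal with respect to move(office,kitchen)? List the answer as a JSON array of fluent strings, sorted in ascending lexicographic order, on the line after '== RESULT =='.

Regress:
  G ∩ del = {}  (empty — regression defined)
  G \ add = {at(kitchen), open(d_office_dock)} \ {at(kitchen)} = {open(d_office_dock)}
  ∪ pre   = {open(d_office_dock)} ∪ {at(office), open(d_kitchen_office)}
          = {at(office), open(d_kitchen_office), open(d_office_dock)}

== RESULT ==
["at(office)", "open(d_kitchen_office)", "open(d_office_dock)"]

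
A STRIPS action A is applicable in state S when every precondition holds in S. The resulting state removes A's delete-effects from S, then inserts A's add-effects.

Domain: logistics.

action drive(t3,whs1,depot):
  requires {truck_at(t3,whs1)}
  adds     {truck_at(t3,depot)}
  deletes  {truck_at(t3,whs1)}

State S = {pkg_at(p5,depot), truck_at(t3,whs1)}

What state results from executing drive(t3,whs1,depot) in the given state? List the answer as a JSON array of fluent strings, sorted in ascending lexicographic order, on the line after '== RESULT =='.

Progress:
  pre ⊆ S: {truck_at(t3,whs1)} ⊆ S  — applicable
  S \ del = {pkg_at(p5,depot)}
  ∪ add   = {pkg_at(p5,depot), truck_at(t3,depot)}

== RESULT ==
["pkg_at(p5,depot)", "truck_at(t3,depot)"]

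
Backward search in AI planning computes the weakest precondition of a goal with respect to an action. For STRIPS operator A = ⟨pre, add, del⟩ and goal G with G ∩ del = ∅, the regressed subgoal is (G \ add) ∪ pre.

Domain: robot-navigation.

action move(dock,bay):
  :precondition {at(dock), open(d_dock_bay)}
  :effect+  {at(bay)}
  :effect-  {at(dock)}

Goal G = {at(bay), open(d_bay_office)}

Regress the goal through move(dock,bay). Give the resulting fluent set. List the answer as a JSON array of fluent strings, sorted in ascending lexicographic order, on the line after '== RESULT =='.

Regress:
  G ∩ del = {}  (empty — regression defined)
  G \ add = {at(bay), open(d_bay_office)} \ {at(bay)} = {open(d_bay_office)}
  ∪ pre   = {open(d_bay_office)} ∪ {at(dock), open(d_dock_bay)}
          = {at(dock), open(d_bay_office), open(d_dock_bay)}

== RESULT ==
["at(dock)", "open(d_bay_office)", "open(d_dock_bay)"]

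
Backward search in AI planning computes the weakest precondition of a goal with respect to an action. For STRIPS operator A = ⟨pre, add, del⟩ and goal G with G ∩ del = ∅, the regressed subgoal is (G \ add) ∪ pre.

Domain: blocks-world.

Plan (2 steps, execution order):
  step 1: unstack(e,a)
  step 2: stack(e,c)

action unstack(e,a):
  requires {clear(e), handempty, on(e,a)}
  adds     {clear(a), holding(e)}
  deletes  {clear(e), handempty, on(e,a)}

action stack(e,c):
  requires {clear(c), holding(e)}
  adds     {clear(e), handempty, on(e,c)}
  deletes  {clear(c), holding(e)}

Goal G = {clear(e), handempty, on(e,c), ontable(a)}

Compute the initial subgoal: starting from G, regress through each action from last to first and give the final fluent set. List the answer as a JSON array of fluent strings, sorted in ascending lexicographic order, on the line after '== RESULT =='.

Regress step by step:
  through step 2 (stack(e,c)): drop {clear(e), handempty, on(e,c)}, keep {ontable(a)}, require {clear(c), holding(e)}
    → {clear(c), holding(e), ontable(a)}
  through step 1 (unstack(e,a)): drop {holding(e)}, keep {clear(c), ontable(a)}, require {clear(e), handempty, on(e,a)}
    → {clear(c), clear(e), handempty, on(e,a), ontable(a)}

== RESULT ==
["clear(c)", "clear(e)", "handempty", "on(e,a)", "ontable(a)"]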